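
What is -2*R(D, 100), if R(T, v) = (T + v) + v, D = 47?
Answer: -494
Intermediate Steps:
R(T, v) = T + 2*v
-2*R(D, 100) = -2*(47 + 2*100) = -2*(47 + 200) = -2*247 = -494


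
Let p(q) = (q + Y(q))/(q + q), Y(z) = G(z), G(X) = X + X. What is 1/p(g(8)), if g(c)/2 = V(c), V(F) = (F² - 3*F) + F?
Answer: ⅔ ≈ 0.66667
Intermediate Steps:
V(F) = F² - 2*F
G(X) = 2*X
g(c) = 2*c*(-2 + c) (g(c) = 2*(c*(-2 + c)) = 2*c*(-2 + c))
Y(z) = 2*z
p(q) = 3/2 (p(q) = (q + 2*q)/(q + q) = (3*q)/((2*q)) = (3*q)*(1/(2*q)) = 3/2)
1/p(g(8)) = 1/(3/2) = ⅔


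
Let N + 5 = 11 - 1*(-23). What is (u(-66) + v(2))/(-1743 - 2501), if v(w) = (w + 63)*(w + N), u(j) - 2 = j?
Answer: -1951/4244 ≈ -0.45971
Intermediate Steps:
u(j) = 2 + j
N = 29 (N = -5 + (11 - 1*(-23)) = -5 + (11 + 23) = -5 + 34 = 29)
v(w) = (29 + w)*(63 + w) (v(w) = (w + 63)*(w + 29) = (63 + w)*(29 + w) = (29 + w)*(63 + w))
(u(-66) + v(2))/(-1743 - 2501) = ((2 - 66) + (1827 + 2**2 + 92*2))/(-1743 - 2501) = (-64 + (1827 + 4 + 184))/(-4244) = (-64 + 2015)*(-1/4244) = 1951*(-1/4244) = -1951/4244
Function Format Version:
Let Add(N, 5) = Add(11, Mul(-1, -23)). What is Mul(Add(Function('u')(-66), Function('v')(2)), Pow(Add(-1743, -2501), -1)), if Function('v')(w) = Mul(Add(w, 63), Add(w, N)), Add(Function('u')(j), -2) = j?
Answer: Rational(-1951, 4244) ≈ -0.45971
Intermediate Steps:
Function('u')(j) = Add(2, j)
N = 29 (N = Add(-5, Add(11, Mul(-1, -23))) = Add(-5, Add(11, 23)) = Add(-5, 34) = 29)
Function('v')(w) = Mul(Add(29, w), Add(63, w)) (Function('v')(w) = Mul(Add(w, 63), Add(w, 29)) = Mul(Add(63, w), Add(29, w)) = Mul(Add(29, w), Add(63, w)))
Mul(Add(Function('u')(-66), Function('v')(2)), Pow(Add(-1743, -2501), -1)) = Mul(Add(Add(2, -66), Add(1827, Pow(2, 2), Mul(92, 2))), Pow(Add(-1743, -2501), -1)) = Mul(Add(-64, Add(1827, 4, 184)), Pow(-4244, -1)) = Mul(Add(-64, 2015), Rational(-1, 4244)) = Mul(1951, Rational(-1, 4244)) = Rational(-1951, 4244)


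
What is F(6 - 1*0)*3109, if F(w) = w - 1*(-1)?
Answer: 21763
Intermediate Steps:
F(w) = 1 + w (F(w) = w + 1 = 1 + w)
F(6 - 1*0)*3109 = (1 + (6 - 1*0))*3109 = (1 + (6 + 0))*3109 = (1 + 6)*3109 = 7*3109 = 21763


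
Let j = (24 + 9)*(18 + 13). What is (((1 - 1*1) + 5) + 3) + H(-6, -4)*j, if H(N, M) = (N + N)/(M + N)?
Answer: 6178/5 ≈ 1235.6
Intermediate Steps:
H(N, M) = 2*N/(M + N) (H(N, M) = (2*N)/(M + N) = 2*N/(M + N))
j = 1023 (j = 33*31 = 1023)
(((1 - 1*1) + 5) + 3) + H(-6, -4)*j = (((1 - 1*1) + 5) + 3) + (2*(-6)/(-4 - 6))*1023 = (((1 - 1) + 5) + 3) + (2*(-6)/(-10))*1023 = ((0 + 5) + 3) + (2*(-6)*(-⅒))*1023 = (5 + 3) + (6/5)*1023 = 8 + 6138/5 = 6178/5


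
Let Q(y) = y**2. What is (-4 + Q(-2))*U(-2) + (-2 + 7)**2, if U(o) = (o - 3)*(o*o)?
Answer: 25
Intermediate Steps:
U(o) = o**2*(-3 + o) (U(o) = (-3 + o)*o**2 = o**2*(-3 + o))
(-4 + Q(-2))*U(-2) + (-2 + 7)**2 = (-4 + (-2)**2)*((-2)**2*(-3 - 2)) + (-2 + 7)**2 = (-4 + 4)*(4*(-5)) + 5**2 = 0*(-20) + 25 = 0 + 25 = 25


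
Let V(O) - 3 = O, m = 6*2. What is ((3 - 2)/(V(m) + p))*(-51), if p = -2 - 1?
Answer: -17/4 ≈ -4.2500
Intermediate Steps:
m = 12
V(O) = 3 + O
p = -3
((3 - 2)/(V(m) + p))*(-51) = ((3 - 2)/((3 + 12) - 3))*(-51) = (1/(15 - 3))*(-51) = (1/12)*(-51) = -17/4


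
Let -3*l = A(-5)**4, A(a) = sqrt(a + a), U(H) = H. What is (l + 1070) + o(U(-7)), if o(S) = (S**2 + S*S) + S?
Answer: 3383/3 ≈ 1127.7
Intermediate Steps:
A(a) = sqrt(2)*sqrt(a) (A(a) = sqrt(2*a) = sqrt(2)*sqrt(a))
o(S) = S + 2*S**2 (o(S) = (S**2 + S**2) + S = 2*S**2 + S = S + 2*S**2)
l = -100/3 (l = -(sqrt(2)*sqrt(-5))**4/3 = -(sqrt(2)*(I*sqrt(5)))**4/3 = -(I*sqrt(10))**4/3 = -1/3*100 = -100/3 ≈ -33.333)
(l + 1070) + o(U(-7)) = (-100/3 + 1070) - 7*(1 + 2*(-7)) = 3110/3 - 7*(1 - 14) = 3110/3 - 7*(-13) = 3110/3 + 91 = 3383/3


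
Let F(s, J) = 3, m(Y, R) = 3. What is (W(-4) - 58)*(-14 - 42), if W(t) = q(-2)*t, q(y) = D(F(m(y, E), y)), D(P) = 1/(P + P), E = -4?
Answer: 9856/3 ≈ 3285.3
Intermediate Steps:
D(P) = 1/(2*P)
q(y) = 1/6 (q(y) = (1/2)/3 = (1/2)*(1/3) = 1/6)
W(t) = t/6
(W(-4) - 58)*(-14 - 42) = ((1/6)*(-4) - 58)*(-14 - 42) = (-2/3 - 58)*(-56) = -176/3*(-56) = 9856/3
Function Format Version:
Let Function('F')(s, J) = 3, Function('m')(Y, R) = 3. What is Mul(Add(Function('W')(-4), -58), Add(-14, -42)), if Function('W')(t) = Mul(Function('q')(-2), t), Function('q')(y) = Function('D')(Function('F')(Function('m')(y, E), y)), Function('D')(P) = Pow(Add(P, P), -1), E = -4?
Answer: Rational(9856, 3) ≈ 3285.3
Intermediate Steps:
Function('D')(P) = Mul(Rational(1, 2), Pow(P, -1)) (Function('D')(P) = Pow(Mul(2, P), -1) = Mul(Rational(1, 2), Pow(P, -1)))
Function('q')(y) = Rational(1, 6) (Function('q')(y) = Mul(Rational(1, 2), Pow(3, -1)) = Mul(Rational(1, 2), Rational(1, 3)) = Rational(1, 6))
Function('W')(t) = Mul(Rational(1, 6), t)
Mul(Add(Function('W')(-4), -58), Add(-14, -42)) = Mul(Add(Mul(Rational(1, 6), -4), -58), Add(-14, -42)) = Mul(Add(Rational(-2, 3), -58), -56) = Mul(Rational(-176, 3), -56) = Rational(9856, 3)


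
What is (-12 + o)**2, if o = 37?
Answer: 625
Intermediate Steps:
(-12 + o)**2 = (-12 + 37)**2 = 25**2 = 625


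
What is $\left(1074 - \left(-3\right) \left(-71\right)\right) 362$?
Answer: $311682$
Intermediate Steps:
$\left(1074 - \left(-3\right) \left(-71\right)\right) 362 = \left(1074 - 213\right) 362 = 861 \cdot 362 = 311682$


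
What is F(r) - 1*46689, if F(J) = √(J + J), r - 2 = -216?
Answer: -46689 + 2*I*√107 ≈ -46689.0 + 20.688*I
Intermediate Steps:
r = -214 (r = 2 - 216 = -214)
F(J) = √2*√J (F(J) = √(2*J) = √2*√J)
F(r) - 1*46689 = √2*√(-214) - 1*46689 = √2*(I*√214) - 46689 = 2*I*√107 - 46689 = -46689 + 2*I*√107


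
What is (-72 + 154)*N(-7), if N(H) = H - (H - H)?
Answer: -574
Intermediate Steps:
N(H) = H (N(H) = H - 1*0 = H + 0 = H)
(-72 + 154)*N(-7) = (-72 + 154)*(-7) = 82*(-7) = -574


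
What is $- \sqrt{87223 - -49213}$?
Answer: $- 2 \sqrt{34109} \approx -369.37$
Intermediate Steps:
$- \sqrt{87223 - -49213} = - \sqrt{87223 + \left(49324 - 111\right)} = - \sqrt{87223 + 49213} = - \sqrt{136436} = - 2 \sqrt{34109}$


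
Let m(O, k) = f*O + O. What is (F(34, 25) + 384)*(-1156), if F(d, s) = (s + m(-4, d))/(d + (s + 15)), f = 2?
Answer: -16431962/37 ≈ -4.4411e+5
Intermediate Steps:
m(O, k) = 3*O (m(O, k) = 2*O + O = 3*O)
F(d, s) = (-12 + s)/(15 + d + s) (F(d, s) = (s + 3*(-4))/(d + (s + 15)) = (s - 12)/(d + (15 + s)) = (-12 + s)/(15 + d + s))
(F(34, 25) + 384)*(-1156) = ((-12 + 25)/(15 + 34 + 25) + 384)*(-1156) = (13/74 + 384)*(-1156) = (28429/74)*(-1156) = -16431962/37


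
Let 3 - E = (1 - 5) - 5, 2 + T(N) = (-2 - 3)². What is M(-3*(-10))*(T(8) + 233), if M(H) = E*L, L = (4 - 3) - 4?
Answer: -9216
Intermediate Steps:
L = -3 (L = 1 - 4 = -3)
T(N) = 23 (T(N) = -2 + (-2 - 3)² = -2 + (-5)² = -2 + 25 = 23)
E = 12 (E = 3 - ((1 - 5) - 5) = 3 - (-4 - 5) = 3 - 1*(-9) = 3 + 9 = 12)
M(H) = -36 (M(H) = 12*(-3) = -36)
M(-3*(-10))*(T(8) + 233) = -36*(23 + 233) = -36*256 = -9216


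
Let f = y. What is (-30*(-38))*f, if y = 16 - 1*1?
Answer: 17100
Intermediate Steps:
y = 15 (y = 16 - 1 = 15)
f = 15
(-30*(-38))*f = -30*(-38)*15 = 1140*15 = 17100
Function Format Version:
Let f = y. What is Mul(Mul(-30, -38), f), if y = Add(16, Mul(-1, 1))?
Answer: 17100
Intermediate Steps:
y = 15 (y = Add(16, -1) = 15)
f = 15
Mul(Mul(-30, -38), f) = Mul(Mul(-30, -38), 15) = Mul(1140, 15) = 17100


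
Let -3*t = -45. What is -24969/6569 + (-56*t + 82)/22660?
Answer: -285388421/74426770 ≈ -3.8345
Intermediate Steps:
t = 15 (t = -⅓*(-45) = 15)
-24969/6569 + (-56*t + 82)/22660 = -24969/6569 + (-56*15 + 82)/22660 = -24969*1/6569 + (-840 + 82)*(1/22660) = -24969/6569 - 758*1/22660 = -24969/6569 - 379/11330 = -285388421/74426770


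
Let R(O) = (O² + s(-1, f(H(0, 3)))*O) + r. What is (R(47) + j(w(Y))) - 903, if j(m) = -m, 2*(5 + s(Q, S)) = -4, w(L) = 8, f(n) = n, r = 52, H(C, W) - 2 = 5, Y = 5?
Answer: 1021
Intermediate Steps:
H(C, W) = 7 (H(C, W) = 2 + 5 = 7)
s(Q, S) = -7 (s(Q, S) = -5 + (½)*(-4) = -5 - 2 = -7)
R(O) = 52 + O² - 7*O (R(O) = (O² - 7*O) + 52 = 52 + O² - 7*O)
(R(47) + j(w(Y))) - 903 = ((52 + 47² - 7*47) - 1*8) - 903 = ((52 + 2209 - 329) - 8) - 903 = (1932 - 8) - 903 = 1924 - 903 = 1021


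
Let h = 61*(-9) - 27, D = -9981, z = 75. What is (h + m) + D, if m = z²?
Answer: -4932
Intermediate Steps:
m = 5625 (m = 75² = 5625)
h = -576 (h = -549 - 27 = -576)
(h + m) + D = (-576 + 5625) - 9981 = 5049 - 9981 = -4932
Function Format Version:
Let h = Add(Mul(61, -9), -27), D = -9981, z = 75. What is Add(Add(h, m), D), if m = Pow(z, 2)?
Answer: -4932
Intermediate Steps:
m = 5625 (m = Pow(75, 2) = 5625)
h = -576 (h = Add(-549, -27) = -576)
Add(Add(h, m), D) = Add(Add(-576, 5625), -9981) = Add(5049, -9981) = -4932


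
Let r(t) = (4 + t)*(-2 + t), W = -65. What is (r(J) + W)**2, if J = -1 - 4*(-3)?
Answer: 4900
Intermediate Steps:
J = 11 (J = -1 + 12 = 11)
r(t) = (-2 + t)*(4 + t)
(r(J) + W)**2 = ((-8 + 11**2 + 2*11) - 65)**2 = ((-8 + 121 + 22) - 65)**2 = (135 - 65)**2 = 70**2 = 4900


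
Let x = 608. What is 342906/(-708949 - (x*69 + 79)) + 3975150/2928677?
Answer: 990498615819/1099688926730 ≈ 0.90071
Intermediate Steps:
342906/(-708949 - (x*69 + 79)) + 3975150/2928677 = 342906/(-708949 - (608*69 + 79)) + 3975150/2928677 = 342906/(-708949 - (41952 + 79)) + 3975150*(1/2928677) = 342906/(-708949 - 1*42031) + 3975150/2928677 = 342906/(-708949 - 42031) + 3975150/2928677 = 342906/(-750980) + 3975150/2928677 = 342906*(-1/750980) + 3975150/2928677 = -171453/375490 + 3975150/2928677 = 990498615819/1099688926730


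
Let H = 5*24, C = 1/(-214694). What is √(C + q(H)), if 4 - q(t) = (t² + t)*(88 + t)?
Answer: I*√139209601769061910/214694 ≈ 1737.9*I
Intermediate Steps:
C = -1/214694 ≈ -4.6578e-6
H = 120
q(t) = 4 - (88 + t)*(t + t²) (q(t) = 4 - (t² + t)*(88 + t) = 4 - (t + t²)*(88 + t) = 4 - (88 + t)*(t + t²))
√(C + q(H)) = √(-1/214694 + (4 - 1*120³ - 89*120² - 88*120)) = √(-1/214694 + (4 - 1*1728000 - 89*14400 - 10560)) = √(-1/214694 + (4 - 1728000 - 1281600 - 10560)) = √(-1/214694 - 3020156) = √(-648409372265/214694) = I*√139209601769061910/214694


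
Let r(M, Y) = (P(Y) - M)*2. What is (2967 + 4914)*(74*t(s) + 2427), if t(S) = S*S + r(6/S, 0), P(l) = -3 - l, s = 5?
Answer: 144041037/5 ≈ 2.8808e+7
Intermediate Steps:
r(M, Y) = -6 - 2*M - 2*Y (r(M, Y) = ((-3 - Y) - M)*2 = (-3 - M - Y)*2 = -6 - 2*M - 2*Y)
t(S) = -6 + S² - 12/S (t(S) = S*S + (-6 - 12/S - 2*0) = S² + (-6 - 12/S + 0) = S² + (-6 - 12/S) = -6 + S² - 12/S)
(2967 + 4914)*(74*t(s) + 2427) = (2967 + 4914)*(74*(-6 + 5² - 12/5) + 2427) = 7881*(74*(-6 + 25 - 12*⅕) + 2427) = 7881*(74*(-6 + 25 - 12/5) + 2427) = 7881*(74*(83/5) + 2427) = 7881*(6142/5 + 2427) = 7881*(18277/5) = 144041037/5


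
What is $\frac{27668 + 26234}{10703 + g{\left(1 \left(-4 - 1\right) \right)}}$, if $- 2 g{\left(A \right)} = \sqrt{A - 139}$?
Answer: $\frac{576913106}{114554245} + \frac{323412 i}{114554245} \approx 5.0362 + 0.0028232 i$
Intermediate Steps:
$g{\left(A \right)} = - \frac{\sqrt{-139 + A}}{2}$ ($g{\left(A \right)} = - \frac{\sqrt{A - 139}}{2} = - \frac{\sqrt{-139 + A}}{2}$)
$\frac{27668 + 26234}{10703 + g{\left(1 \left(-4 - 1\right) \right)}} = \frac{27668 + 26234}{10703 - \frac{\sqrt{-139 + 1 \left(-4 - 1\right)}}{2}} = \frac{53902}{10703 - \frac{\sqrt{-139 + 1 \left(-5\right)}}{2}} = \frac{53902}{10703 - \frac{\sqrt{-139 - 5}}{2}} = \frac{53902}{10703 - \frac{\sqrt{-144}}{2}} = \frac{53902}{10703 - \frac{12 i}{2}} = \frac{53902}{10703 - 6 i} = 53902 \frac{10703 + 6 i}{114554245} = \frac{53902 \left(10703 + 6 i\right)}{114554245}$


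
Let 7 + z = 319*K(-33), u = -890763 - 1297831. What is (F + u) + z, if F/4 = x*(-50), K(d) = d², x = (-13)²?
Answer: -1875010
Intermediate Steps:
x = 169
F = -33800 (F = 4*(169*(-50)) = 4*(-8450) = -33800)
u = -2188594
z = 347384 (z = -7 + 319*(-33)² = -7 + 319*1089 = -7 + 347391 = 347384)
(F + u) + z = (-33800 - 2188594) + 347384 = -2222394 + 347384 = -1875010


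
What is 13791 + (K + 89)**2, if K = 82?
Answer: 43032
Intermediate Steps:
13791 + (K + 89)**2 = 13791 + (82 + 89)**2 = 13791 + 171**2 = 13791 + 29241 = 43032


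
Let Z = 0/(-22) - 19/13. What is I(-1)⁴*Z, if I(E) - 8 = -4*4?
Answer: -77824/13 ≈ -5986.5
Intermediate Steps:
I(E) = -8 (I(E) = 8 - 4*4 = 8 - 16 = -8)
Z = -19/13 (Z = 0*(-1/22) - 19*1/13 = 0 - 19/13 = -19/13 ≈ -1.4615)
I(-1)⁴*Z = (-8)⁴*(-19/13) = 4096*(-19/13) = -77824/13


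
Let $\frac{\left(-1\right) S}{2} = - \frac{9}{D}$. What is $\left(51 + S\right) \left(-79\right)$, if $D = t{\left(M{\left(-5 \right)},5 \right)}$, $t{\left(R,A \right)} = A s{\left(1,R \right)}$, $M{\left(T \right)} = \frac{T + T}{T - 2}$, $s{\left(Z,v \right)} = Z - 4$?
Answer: $- \frac{19671}{5} \approx -3934.2$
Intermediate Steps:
$s{\left(Z,v \right)} = -4 + Z$
$M{\left(T \right)} = \frac{2 T}{-2 + T}$
$t{\left(R,A \right)} = - 3 A$ ($t{\left(R,A \right)} = A \left(-4 + 1\right) = A \left(-3\right) = - 3 A$)
$D = -15$ ($D = \left(-3\right) 5 = -15$)
$S = - \frac{6}{5}$ ($S = - 2 \left(- \frac{9}{-15}\right) = - 2 \left(\left(-9\right) \left(- \frac{1}{15}\right)\right) = \left(-2\right) \frac{3}{5} = - \frac{6}{5} \approx -1.2$)
$\left(51 + S\right) \left(-79\right) = \left(51 - \frac{6}{5}\right) \left(-79\right) = \frac{249}{5} \left(-79\right) = - \frac{19671}{5}$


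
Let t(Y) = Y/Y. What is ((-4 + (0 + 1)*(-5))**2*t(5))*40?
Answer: 3240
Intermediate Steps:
t(Y) = 1
((-4 + (0 + 1)*(-5))**2*t(5))*40 = ((-4 + (0 + 1)*(-5))**2*1)*40 = ((-4 + 1*(-5))**2*1)*40 = ((-4 - 5)**2*1)*40 = ((-9)**2*1)*40 = (81*1)*40 = 81*40 = 3240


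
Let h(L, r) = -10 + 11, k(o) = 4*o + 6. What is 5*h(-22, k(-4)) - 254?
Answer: -249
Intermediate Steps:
k(o) = 6 + 4*o
h(L, r) = 1
5*h(-22, k(-4)) - 254 = 5*1 - 254 = 5 - 254 = -249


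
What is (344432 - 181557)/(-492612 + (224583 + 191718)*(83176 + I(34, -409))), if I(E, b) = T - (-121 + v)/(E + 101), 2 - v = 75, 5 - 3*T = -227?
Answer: 7329375/1559634819658 ≈ 4.6994e-6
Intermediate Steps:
T = 232/3 (T = 5/3 - ⅓*(-227) = 5/3 + 227/3 = 232/3 ≈ 77.333)
v = -73 (v = 2 - 1*75 = 2 - 75 = -73)
I(E, b) = 232/3 + 194/(101 + E) (I(E, b) = 232/3 - (-121 - 73)/(E + 101) = 232/3 - (-194)/(101 + E) = 232/3 + 194/(101 + E))
(344432 - 181557)/(-492612 + (224583 + 191718)*(83176 + I(34, -409))) = (344432 - 181557)/(-492612 + (224583 + 191718)*(83176 + 2*(12007 + 116*34)/(3*(101 + 34)))) = 162875/(-492612 + 416301*(83176 + (⅔)*(12007 + 3944)/135)) = 162875/(-492612 + 416301*(83176 + (⅔)*(1/135)*15951)) = 162875/(-492612 + 416301*(83176 + 10634/135)) = 162875/(-492612 + 416301*(11239394/135)) = 162875/(-492612 + 1559656987198/45) = 162875/(1559634819658/45) = 162875*(45/1559634819658) = 7329375/1559634819658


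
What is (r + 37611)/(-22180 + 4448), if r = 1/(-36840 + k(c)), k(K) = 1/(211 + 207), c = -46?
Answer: -579176264291/273057178108 ≈ -2.1211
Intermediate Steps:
k(K) = 1/418
r = -418/15399119 (r = 1/(-36840 + 1/418) = 1/(-15399119/418) = -418/15399119 ≈ -2.7144e-5)
(r + 37611)/(-22180 + 4448) = (-418/15399119 + 37611)/(-22180 + 4448) = (579176264291/15399119)/(-17732) = (579176264291/15399119)*(-1/17732) = -579176264291/273057178108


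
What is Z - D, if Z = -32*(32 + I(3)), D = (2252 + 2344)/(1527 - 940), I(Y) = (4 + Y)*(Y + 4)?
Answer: -1526100/587 ≈ -2599.8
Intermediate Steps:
I(Y) = (4 + Y)² (I(Y) = (4 + Y)*(4 + Y) = (4 + Y)²)
D = 4596/587 ≈ 7.8296
Z = -2592 (Z = -32*(32 + (4 + 3)²) = -32*(32 + 7²) = -32*(32 + 49) = -32*81 = -2592)
Z - D = -2592 - 1*4596/587 = -2592 - 4596/587 = -1526100/587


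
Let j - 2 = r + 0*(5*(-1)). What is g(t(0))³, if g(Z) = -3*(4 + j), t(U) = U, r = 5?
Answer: -35937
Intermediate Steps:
j = 7 (j = 2 + (5 + 0*(5*(-1))) = 2 + (5 + 0*(-5)) = 2 + (5 + 0) = 2 + 5 = 7)
g(Z) = -33 (g(Z) = -3*(4 + 7) = -3*11 = -33)
g(t(0))³ = (-33)³ = -35937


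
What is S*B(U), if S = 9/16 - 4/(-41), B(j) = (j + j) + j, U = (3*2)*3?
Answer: 11691/328 ≈ 35.643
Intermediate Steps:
U = 18 (U = 6*3 = 18)
B(j) = 3*j (B(j) = 2*j + j = 3*j)
S = 433/656 (S = 9*(1/16) - 4*(-1/41) = 9/16 + 4/41 = 433/656 ≈ 0.66006)
S*B(U) = 433*(3*18)/656 = (433/656)*54 = 11691/328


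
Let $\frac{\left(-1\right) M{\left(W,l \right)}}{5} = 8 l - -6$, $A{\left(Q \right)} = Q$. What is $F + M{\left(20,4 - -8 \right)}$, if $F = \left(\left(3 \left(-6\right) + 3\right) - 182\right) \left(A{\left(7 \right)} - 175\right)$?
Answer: $32586$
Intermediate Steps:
$M{\left(W,l \right)} = -30 - 40 l$ ($M{\left(W,l \right)} = - 5 \left(8 l - -6\right) = - 5 \left(8 l + 6\right) = - 5 \left(6 + 8 l\right) = -30 - 40 l$)
$F = 33096$ ($F = \left(\left(3 \left(-6\right) + 3\right) - 182\right) \left(7 - 175\right) = \left(\left(-18 + 3\right) - 182\right) \left(-168\right) = \left(-15 - 182\right) \left(-168\right) = \left(-197\right) \left(-168\right) = 33096$)
$F + M{\left(20,4 - -8 \right)} = 33096 - \left(30 + 40 \left(4 - -8\right)\right) = 33096 - \left(30 + 40 \left(4 + 8\right)\right) = 33096 - 510 = 32586$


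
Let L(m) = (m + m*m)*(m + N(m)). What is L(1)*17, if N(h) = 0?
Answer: 34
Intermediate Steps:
L(m) = m*(m + m²) (L(m) = (m + m*m)*(m + 0) = (m + m²)*m = m*(m + m²))
L(1)*17 = (1²*(1 + 1))*17 = (1*2)*17 = 2*17 = 34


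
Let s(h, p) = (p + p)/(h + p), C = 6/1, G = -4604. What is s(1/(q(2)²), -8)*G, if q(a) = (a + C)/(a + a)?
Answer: -294656/31 ≈ -9505.0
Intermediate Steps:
C = 6 (C = 6*1 = 6)
q(a) = (6 + a)/(2*a) (q(a) = (a + 6)/(a + a) = (6 + a)/((2*a)) = (6 + a)*(1/(2*a)) = (6 + a)/(2*a))
s(h, p) = 2*p/(h + p) (s(h, p) = (2*p)/(h + p) = 2*p/(h + p))
s(1/(q(2)²), -8)*G = (2*(-8)/(1/(((½)*(6 + 2)/2)²) - 8))*(-4604) = (2*(-8)/(1/(((½)*(½)*8)²) - 8))*(-4604) = (2*(-8)/(1/(2²) - 8))*(-4604) = (2*(-8)/(1/4 - 8))*(-4604) = (2*(-8)/(¼ - 8))*(-4604) = (2*(-8)/(-31/4))*(-4604) = (2*(-8)*(-4/31))*(-4604) = (64/31)*(-4604) = -294656/31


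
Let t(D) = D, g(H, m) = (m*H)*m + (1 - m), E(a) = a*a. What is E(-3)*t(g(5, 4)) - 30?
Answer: 663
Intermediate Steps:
E(a) = a**2
g(H, m) = 1 - m + H*m**2 (g(H, m) = (H*m)*m + (1 - m) = H*m**2 + (1 - m) = 1 - m + H*m**2)
E(-3)*t(g(5, 4)) - 30 = (-3)**2*(1 - 1*4 + 5*4**2) - 30 = 9*(1 - 4 + 5*16) - 30 = 9*(1 - 4 + 80) - 30 = 9*77 - 30 = 693 - 30 = 663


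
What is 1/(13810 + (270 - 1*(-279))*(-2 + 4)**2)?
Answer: 1/16006 ≈ 6.2477e-5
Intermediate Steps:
1/(13810 + (270 - 1*(-279))*(-2 + 4)**2) = 1/(13810 + (270 + 279)*2**2) = 1/(13810 + 549*4) = 1/(13810 + 2196) = 1/16006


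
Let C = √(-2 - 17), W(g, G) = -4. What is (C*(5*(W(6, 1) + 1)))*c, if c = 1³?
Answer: -15*I*√19 ≈ -65.384*I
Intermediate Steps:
C = I*√19 (C = √(-19) = I*√19 ≈ 4.3589*I)
c = 1
(C*(5*(W(6, 1) + 1)))*c = ((I*√19)*(5*(-4 + 1)))*1 = ((I*√19)*(5*(-3)))*1 = ((I*√19)*(-15))*1 = -15*I*√19*1 = -15*I*√19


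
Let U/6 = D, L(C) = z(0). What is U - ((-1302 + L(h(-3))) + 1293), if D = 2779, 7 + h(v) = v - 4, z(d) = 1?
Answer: 16682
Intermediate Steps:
h(v) = -11 + v (h(v) = -7 + (v - 4) = -7 + (-4 + v) = -11 + v)
L(C) = 1
U = 16674 (U = 6*2779 = 16674)
U - ((-1302 + L(h(-3))) + 1293) = 16674 - ((-1302 + 1) + 1293) = 16674 - (-1301 + 1293) = 16674 - 1*(-8) = 16674 + 8 = 16682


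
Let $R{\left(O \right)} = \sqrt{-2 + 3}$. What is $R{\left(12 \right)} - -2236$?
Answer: $2237$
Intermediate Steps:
$R{\left(O \right)} = 1$ ($R{\left(O \right)} = \sqrt{1} = 1$)
$R{\left(12 \right)} - -2236 = 1 - -2236 = 1 + 2236 = 2237$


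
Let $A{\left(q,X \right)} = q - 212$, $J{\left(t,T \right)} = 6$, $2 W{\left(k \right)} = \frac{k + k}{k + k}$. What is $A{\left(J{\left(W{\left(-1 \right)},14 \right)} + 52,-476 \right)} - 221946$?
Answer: $-222100$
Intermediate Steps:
$W{\left(k \right)} = \frac{1}{2}$ ($W{\left(k \right)} = \frac{\left(k + k\right) \frac{1}{k + k}}{2} = \frac{2 k \frac{1}{2 k}}{2} = \frac{1}{2} \cdot 1 = \frac{1}{2}$)
$A{\left(q,X \right)} = -212 + q$
$A{\left(J{\left(W{\left(-1 \right)},14 \right)} + 52,-476 \right)} - 221946 = \left(-212 + \left(6 + 52\right)\right) - 221946 = \left(-212 + 58\right) - 221946 = -154 - 221946 = -222100$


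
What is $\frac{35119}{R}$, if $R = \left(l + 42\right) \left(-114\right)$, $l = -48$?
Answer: $\frac{35119}{684} \approx 51.344$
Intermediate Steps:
$R = 684$ ($R = \left(-48 + 42\right) \left(-114\right) = \left(-6\right) \left(-114\right) = 684$)
$\frac{35119}{R} = \frac{35119}{684}$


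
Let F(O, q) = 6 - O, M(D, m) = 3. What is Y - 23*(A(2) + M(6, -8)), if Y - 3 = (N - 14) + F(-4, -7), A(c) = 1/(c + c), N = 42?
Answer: -135/4 ≈ -33.750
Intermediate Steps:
A(c) = 1/(2*c)
Y = 41 (Y = 3 + ((42 - 14) + (6 - 1*(-4))) = 3 + (28 + (6 + 4)) = 3 + (28 + 10) = 3 + 38 = 41)
Y - 23*(A(2) + M(6, -8)) = 41 - 23*((1/2)/2 + 3) = 41 - 23*((1/2)*(1/2) + 3) = 41 - 23*(1/4 + 3) = 41 - 23*13/4 = 41 - 299/4 = -135/4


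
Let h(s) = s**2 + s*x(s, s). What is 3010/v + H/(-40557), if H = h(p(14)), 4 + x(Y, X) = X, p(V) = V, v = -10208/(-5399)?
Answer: 9986181387/6272816 ≈ 1592.0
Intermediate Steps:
v = 10208/5399 (v = -10208*(-1/5399) = 10208/5399 ≈ 1.8907)
x(Y, X) = -4 + X
h(s) = s**2 + s*(-4 + s)
H = 336 (H = 2*14*(-2 + 14) = 2*14*12 = 336)
3010/v + H/(-40557) = 3010/(10208/5399) + 336/(-40557) = 3010*(5399/10208) + 336*(-1/40557) = 8125495/5104 - 112/13519 = 9986181387/6272816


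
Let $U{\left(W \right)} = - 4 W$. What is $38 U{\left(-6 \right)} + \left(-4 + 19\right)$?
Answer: $927$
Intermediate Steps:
$38 U{\left(-6 \right)} + \left(-4 + 19\right) = 38 \left(\left(-4\right) \left(-6\right)\right) + \left(-4 + 19\right) = 38 \cdot 24 + 15 = 912 + 15 = 927$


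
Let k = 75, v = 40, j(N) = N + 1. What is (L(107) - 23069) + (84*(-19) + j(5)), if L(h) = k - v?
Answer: -24624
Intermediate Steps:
j(N) = 1 + N
L(h) = 35 (L(h) = 75 - 1*40 = 75 - 40 = 35)
(L(107) - 23069) + (84*(-19) + j(5)) = (35 - 23069) + (84*(-19) + (1 + 5)) = -23034 + (-1596 + 6) = -23034 - 1590 = -24624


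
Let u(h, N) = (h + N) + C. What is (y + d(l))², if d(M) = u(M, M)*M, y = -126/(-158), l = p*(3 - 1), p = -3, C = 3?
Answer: 18740241/6241 ≈ 3002.8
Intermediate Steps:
l = -6 (l = -3*(3 - 1) = -3*2 = -6)
u(h, N) = 3 + N + h (u(h, N) = (h + N) + 3 = (N + h) + 3 = 3 + N + h)
y = 63/79 (y = -126*(-1/158) = 63/79 ≈ 0.79747)
d(M) = M*(3 + 2*M) (d(M) = (3 + M + M)*M = (3 + 2*M)*M = M*(3 + 2*M))
(y + d(l))² = (63/79 - 6*(3 + 2*(-6)))² = (63/79 - 6*(3 - 12))² = (63/79 - 6*(-9))² = (63/79 + 54)² = (4329/79)² = 18740241/6241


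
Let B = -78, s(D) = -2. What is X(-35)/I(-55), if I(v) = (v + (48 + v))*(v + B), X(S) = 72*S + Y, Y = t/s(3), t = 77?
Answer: -731/2356 ≈ -0.31027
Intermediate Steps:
Y = -77/2 (Y = 77/(-2) = 77*(-1/2) = -77/2 ≈ -38.500)
X(S) = -77/2 + 72*S (X(S) = 72*S - 77/2 = -77/2 + 72*S)
I(v) = (-78 + v)*(48 + 2*v) (I(v) = (v + (48 + v))*(v - 78) = (48 + 2*v)*(-78 + v) = (-78 + v)*(48 + 2*v))
X(-35)/I(-55) = (-77/2 + 72*(-35))/(-3744 - 108*(-55) + 2*(-55)**2) = (-77/2 - 2520)/(-3744 + 5940 + 2*3025) = -5117/(2*(-3744 + 5940 + 6050)) = -5117/2/8246 = -5117/2*1/8246 = -731/2356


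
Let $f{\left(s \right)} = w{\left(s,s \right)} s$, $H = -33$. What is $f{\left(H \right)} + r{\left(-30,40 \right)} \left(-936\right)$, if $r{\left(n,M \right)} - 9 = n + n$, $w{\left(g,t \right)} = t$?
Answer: $48825$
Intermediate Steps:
$r{\left(n,M \right)} = 9 + 2 n$ ($r{\left(n,M \right)} = 9 + \left(n + n\right) = 9 + 2 n$)
$f{\left(s \right)} = s^{2}$ ($f{\left(s \right)} = s s = s^{2}$)
$f{\left(H \right)} + r{\left(-30,40 \right)} \left(-936\right) = \left(-33\right)^{2} + \left(9 + 2 \left(-30\right)\right) \left(-936\right) = 1089 + \left(9 - 60\right) \left(-936\right) = 1089 - -47736 = 1089 + 47736 = 48825$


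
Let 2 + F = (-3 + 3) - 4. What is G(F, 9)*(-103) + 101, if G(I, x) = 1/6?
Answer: 503/6 ≈ 83.833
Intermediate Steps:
F = -6 (F = -2 + ((-3 + 3) - 4) = -2 + (0 - 4) = -2 - 4 = -6)
G(I, x) = ⅙ (G(I, x) = 1*(⅙) = ⅙)
G(F, 9)*(-103) + 101 = (⅙)*(-103) + 101 = -103/6 + 101 = 503/6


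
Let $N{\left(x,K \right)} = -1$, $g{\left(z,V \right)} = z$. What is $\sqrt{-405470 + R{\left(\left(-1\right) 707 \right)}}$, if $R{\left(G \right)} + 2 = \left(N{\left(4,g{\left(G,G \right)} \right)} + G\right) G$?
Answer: $2 \sqrt{23771} \approx 308.36$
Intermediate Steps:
$R{\left(G \right)} = -2 + G \left(-1 + G\right)$ ($R{\left(G \right)} = -2 + \left(-1 + G\right) G = -2 + G \left(-1 + G\right)$)
$\sqrt{-405470 + R{\left(\left(-1\right) 707 \right)}} = \sqrt{-405470 - \left(2 - 499849 - 707\right)} = \sqrt{-405470 - \left(-705 - 499849\right)} = \sqrt{-405470 + \left(-2 + 499849 + 707\right)} = \sqrt{-405470 + 500554} = \sqrt{95084} = 2 \sqrt{23771}$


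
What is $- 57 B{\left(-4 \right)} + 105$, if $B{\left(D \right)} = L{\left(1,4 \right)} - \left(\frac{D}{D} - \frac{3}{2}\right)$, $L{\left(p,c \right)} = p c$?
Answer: $- \frac{303}{2} \approx -151.5$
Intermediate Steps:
$L{\left(p,c \right)} = c p$
$B{\left(D \right)} = \frac{9}{2}$ ($B{\left(D \right)} = 4 \cdot 1 - \left(\frac{D}{D} - \frac{3}{2}\right) = 4 - \left(1 - \frac{3}{2}\right) = 4 - - \frac{1}{2} = 4 + \frac{1}{2} = \frac{9}{2}$)
$- 57 B{\left(-4 \right)} + 105 = \left(-57\right) \frac{9}{2} + 105 = - \frac{513}{2} + 105 = - \frac{303}{2}$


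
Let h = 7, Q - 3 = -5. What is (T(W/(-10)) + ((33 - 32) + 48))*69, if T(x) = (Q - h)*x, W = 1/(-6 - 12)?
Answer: 67551/20 ≈ 3377.6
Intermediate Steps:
Q = -2 (Q = 3 - 5 = -2)
W = -1/18 (W = 1/(-18) = -1/18 ≈ -0.055556)
T(x) = -9*x (T(x) = (-2 - 1*7)*x = (-2 - 7)*x = -9*x)
(T(W/(-10)) + ((33 - 32) + 48))*69 = (-(-1)/(2*(-10)) + ((33 - 32) + 48))*69 = (-(-1)*(-1)/(2*10) + (1 + 48))*69 = (-9*1/180 + 49)*69 = (-1/20 + 49)*69 = (979/20)*69 = 67551/20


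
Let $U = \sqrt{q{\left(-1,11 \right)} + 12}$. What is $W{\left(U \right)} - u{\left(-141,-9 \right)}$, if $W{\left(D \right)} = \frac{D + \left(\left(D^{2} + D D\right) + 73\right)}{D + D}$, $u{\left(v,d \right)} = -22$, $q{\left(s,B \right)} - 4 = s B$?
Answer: $\frac{45}{2} + \frac{83 \sqrt{5}}{10} \approx 41.059$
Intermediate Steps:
$q{\left(s,B \right)} = 4 + B s$ ($q{\left(s,B \right)} = 4 + s B = 4 + B s$)
$U = \sqrt{5}$ ($U = \sqrt{\left(4 + 11 \left(-1\right)\right) + 12} = \sqrt{\left(4 - 11\right) + 12} = \sqrt{-7 + 12} = \sqrt{5} \approx 2.2361$)
$W{\left(D \right)} = \frac{73 + D + 2 D^{2}}{2 D}$ ($W{\left(D \right)} = \frac{D + \left(\left(D^{2} + D^{2}\right) + 73\right)}{2 D} = \left(D + \left(2 D^{2} + 73\right)\right) \frac{1}{2 D} = \left(D + \left(73 + 2 D^{2}\right)\right) \frac{1}{2 D} = \left(73 + D + 2 D^{2}\right) \frac{1}{2 D} = \frac{73 + D + 2 D^{2}}{2 D}$)
$W{\left(U \right)} - u{\left(-141,-9 \right)} = \left(\frac{1}{2} + \sqrt{5} + \frac{73}{2 \sqrt{5}}\right) - -22 = \left(\frac{1}{2} + \sqrt{5} + \frac{73 \frac{\sqrt{5}}{5}}{2}\right) + 22 = \left(\frac{1}{2} + \sqrt{5} + \frac{73 \sqrt{5}}{10}\right) + 22 = \left(\frac{1}{2} + \frac{83 \sqrt{5}}{10}\right) + 22 = \frac{45}{2} + \frac{83 \sqrt{5}}{10}$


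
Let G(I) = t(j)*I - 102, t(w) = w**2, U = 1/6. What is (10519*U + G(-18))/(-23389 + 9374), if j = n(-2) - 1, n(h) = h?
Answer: -1787/16818 ≈ -0.10626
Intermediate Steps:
U = 1/6 ≈ 0.16667
j = -3 (j = -2 - 1 = -3)
G(I) = -102 + 9*I (G(I) = (-3)**2*I - 102 = 9*I - 102 = -102 + 9*I)
(10519*U + G(-18))/(-23389 + 9374) = (10519*(1/6) + (-102 + 9*(-18)))/(-23389 + 9374) = (10519/6 + (-102 - 162))/(-14015) = (10519/6 - 264)*(-1/14015) = (8935/6)*(-1/14015) = -1787/16818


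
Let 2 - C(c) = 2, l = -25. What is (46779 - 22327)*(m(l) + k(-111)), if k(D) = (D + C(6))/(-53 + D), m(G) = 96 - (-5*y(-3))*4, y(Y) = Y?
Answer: 36769695/41 ≈ 8.9682e+5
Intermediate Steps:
C(c) = 0 (C(c) = 2 - 1*2 = 2 - 2 = 0)
m(G) = 36 (m(G) = 96 - (-5*(-3))*4 = 96 - 15*4 = 96 - 1*60 = 96 - 60 = 36)
k(D) = D/(-53 + D) (k(D) = (D + 0)/(-53 + D) = D/(-53 + D))
(46779 - 22327)*(m(l) + k(-111)) = (46779 - 22327)*(36 - 111/(-53 - 111)) = 24452*(36 - 111/(-164)) = 24452*(36 - 111*(-1/164)) = 24452*(36 + 111/164) = 24452*(6015/164) = 36769695/41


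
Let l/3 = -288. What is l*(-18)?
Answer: 15552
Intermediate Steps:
l = -864 (l = 3*(-288) = -864)
l*(-18) = -864*(-18) = 15552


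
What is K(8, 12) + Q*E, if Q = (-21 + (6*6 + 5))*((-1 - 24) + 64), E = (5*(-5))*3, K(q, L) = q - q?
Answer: -58500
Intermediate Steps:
K(q, L) = 0
E = -75 (E = -25*3 = -75)
Q = 780 (Q = (-21 + (36 + 5))*(-25 + 64) = (-21 + 41)*39 = 20*39 = 780)
K(8, 12) + Q*E = 0 + 780*(-75) = 0 - 58500 = -58500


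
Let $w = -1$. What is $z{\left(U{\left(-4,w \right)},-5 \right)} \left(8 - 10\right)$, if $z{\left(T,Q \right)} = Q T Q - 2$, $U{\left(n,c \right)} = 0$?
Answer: $4$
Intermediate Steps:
$z{\left(T,Q \right)} = -2 + T Q^{2}$ ($z{\left(T,Q \right)} = T Q^{2} - 2 = -2 + T Q^{2}$)
$z{\left(U{\left(-4,w \right)},-5 \right)} \left(8 - 10\right) = \left(-2 + 0 \left(-5\right)^{2}\right) \left(8 - 10\right) = \left(-2 + 0 \cdot 25\right) \left(-2\right) = \left(-2 + 0\right) \left(-2\right) = \left(-2\right) \left(-2\right) = 4$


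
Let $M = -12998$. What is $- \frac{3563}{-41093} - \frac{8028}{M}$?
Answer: $\frac{188103239}{267063407} \approx 0.70434$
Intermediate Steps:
$- \frac{3563}{-41093} - \frac{8028}{M} = - \frac{3563}{-41093} - \frac{8028}{-12998} = \left(-3563\right) \left(- \frac{1}{41093}\right) - - \frac{4014}{6499} = \frac{3563}{41093} + \frac{4014}{6499} = \frac{188103239}{267063407}$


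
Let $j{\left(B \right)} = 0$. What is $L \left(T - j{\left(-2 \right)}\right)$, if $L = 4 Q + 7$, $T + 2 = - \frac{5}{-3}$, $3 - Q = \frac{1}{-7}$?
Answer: $- \frac{137}{21} \approx -6.5238$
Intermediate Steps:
$Q = \frac{22}{7}$ ($Q = 3 - \frac{1}{-7} = 3 - - \frac{1}{7} = 3 + \frac{1}{7} = \frac{22}{7} \approx 3.1429$)
$T = - \frac{1}{3}$ ($T = -2 - \frac{5}{-3} = -2 - - \frac{5}{3} = -2 + \frac{5}{3} = - \frac{1}{3} \approx -0.33333$)
$L = \frac{137}{7}$ ($L = 4 \cdot \frac{22}{7} + 7 = \frac{88}{7} + 7 = \frac{137}{7} \approx 19.571$)
$L \left(T - j{\left(-2 \right)}\right) = \frac{137 \left(- \frac{1}{3} - 0\right)}{7} = \frac{137 \left(- \frac{1}{3} + 0\right)}{7} = \frac{137}{7} \left(- \frac{1}{3}\right) = - \frac{137}{21}$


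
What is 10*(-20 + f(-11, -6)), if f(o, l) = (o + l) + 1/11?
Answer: -4060/11 ≈ -369.09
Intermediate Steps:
f(o, l) = 1/11 + l + o (f(o, l) = (l + o) + 1/11 = 1/11 + l + o)
10*(-20 + f(-11, -6)) = 10*(-20 + (1/11 - 6 - 11)) = 10*(-20 - 186/11) = 10*(-406/11) = -4060/11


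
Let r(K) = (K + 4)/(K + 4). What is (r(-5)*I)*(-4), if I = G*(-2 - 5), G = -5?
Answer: -140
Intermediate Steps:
r(K) = 1 (r(K) = (4 + K)/(4 + K) = 1)
I = 35 (I = -5*(-2 - 5) = -5*(-7) = 35)
(r(-5)*I)*(-4) = (1*35)*(-4) = 35*(-4) = -140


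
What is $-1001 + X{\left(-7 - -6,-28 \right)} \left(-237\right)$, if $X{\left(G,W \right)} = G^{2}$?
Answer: $-1238$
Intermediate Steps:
$-1001 + X{\left(-7 - -6,-28 \right)} \left(-237\right) = -1001 + \left(-7 - -6\right)^{2} \left(-237\right) = -1001 + \left(-7 + 6\right)^{2} \left(-237\right) = -1001 + \left(-1\right)^{2} \left(-237\right) = -1001 + 1 \left(-237\right) = -1001 - 237 = -1238$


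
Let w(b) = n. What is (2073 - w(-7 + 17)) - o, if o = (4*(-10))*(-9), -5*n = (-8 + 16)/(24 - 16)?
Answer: 8566/5 ≈ 1713.2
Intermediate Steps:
n = -1/5 (n = -(-8 + 16)/(5*(24 - 16)) = -8/(5*8) = -1/5*1 = -1/5 ≈ -0.20000)
w(b) = -1/5
o = 360 (o = -40*(-9) = 360)
(2073 - w(-7 + 17)) - o = (2073 - 1*(-1/5)) - 1*360 = (2073 + 1/5) - 360 = 10366/5 - 360 = 8566/5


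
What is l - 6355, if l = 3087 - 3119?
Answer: -6387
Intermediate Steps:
l = -32
l - 6355 = -32 - 6355 = -6387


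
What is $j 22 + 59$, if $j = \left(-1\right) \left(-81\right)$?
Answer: $1841$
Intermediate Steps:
$j = 81$
$j 22 + 59 = 81 \cdot 22 + 59 = 1782 + 59 = 1841$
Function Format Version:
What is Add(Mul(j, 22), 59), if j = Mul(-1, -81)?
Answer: 1841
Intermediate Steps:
j = 81
Add(Mul(j, 22), 59) = Add(Mul(81, 22), 59) = Add(1782, 59) = 1841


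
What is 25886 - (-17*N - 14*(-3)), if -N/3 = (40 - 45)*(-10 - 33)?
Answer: 14879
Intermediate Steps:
N = -645 (N = -3*(40 - 45)*(-10 - 33) = -(-15)*(-43) = -3*215 = -645)
25886 - (-17*N - 14*(-3)) = 25886 - (-17*(-645) - 14*(-3)) = 25886 - (10965 + 42) = 25886 - 1*11007 = 25886 - 11007 = 14879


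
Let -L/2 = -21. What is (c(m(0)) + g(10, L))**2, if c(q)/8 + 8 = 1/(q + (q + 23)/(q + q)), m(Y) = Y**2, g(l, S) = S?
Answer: 484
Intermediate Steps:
L = 42 (L = -2*(-21) = 42)
c(q) = -64 + 8/(q + (23 + q)/(2*q)) (c(q) = -64 + 8/(q + (q + 23)/(q + q)) = -64 + 8/(q + (23 + q)/((2*q))) = -64 + 8/(q + (23 + q)*(1/(2*q))) = -64 + 8/(q + (23 + q)/(2*q)))
(c(m(0)) + g(10, L))**2 = (16*(-92 - 8*(0**2)**2 - 3*0**2)/(23 + 0**2 + 2*(0**2)**2) + 42)**2 = (16*(-92 - 8*0**2 - 3*0)/(23 + 0 + 2*0**2) + 42)**2 = (16*(-92 - 8*0 + 0)/(23 + 0 + 2*0) + 42)**2 = (16*(-92 + 0 + 0)/(23 + 0 + 0) + 42)**2 = (16*(-92)/23 + 42)**2 = (16*(1/23)*(-92) + 42)**2 = (-64 + 42)**2 = (-22)**2 = 484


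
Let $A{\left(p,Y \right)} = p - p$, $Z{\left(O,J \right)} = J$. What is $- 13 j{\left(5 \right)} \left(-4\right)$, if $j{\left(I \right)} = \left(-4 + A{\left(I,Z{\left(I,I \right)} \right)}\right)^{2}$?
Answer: $832$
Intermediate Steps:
$A{\left(p,Y \right)} = 0$
$j{\left(I \right)} = 16$ ($j{\left(I \right)} = \left(-4 + 0\right)^{2} = \left(-4\right)^{2} = 16$)
$- 13 j{\left(5 \right)} \left(-4\right) = \left(-13\right) 16 \left(-4\right) = \left(-208\right) \left(-4\right) = 832$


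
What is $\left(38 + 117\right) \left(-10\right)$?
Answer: $-1550$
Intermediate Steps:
$\left(38 + 117\right) \left(-10\right) = 155 \left(-10\right) = -1550$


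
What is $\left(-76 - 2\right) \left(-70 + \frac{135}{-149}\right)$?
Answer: $\frac{824070}{149} \approx 5530.7$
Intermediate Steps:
$\left(-76 - 2\right) \left(-70 + \frac{135}{-149}\right) = - 78 \left(-70 + 135 \left(- \frac{1}{149}\right)\right) = - 78 \left(-70 - \frac{135}{149}\right) = \left(-78\right) \left(- \frac{10565}{149}\right) = \frac{824070}{149}$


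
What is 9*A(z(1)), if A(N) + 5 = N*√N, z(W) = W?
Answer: -36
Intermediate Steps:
A(N) = -5 + N^(3/2) (A(N) = -5 + N*√N = -5 + N^(3/2))
9*A(z(1)) = 9*(-5 + 1^(3/2)) = 9*(-5 + 1) = 9*(-4) = -36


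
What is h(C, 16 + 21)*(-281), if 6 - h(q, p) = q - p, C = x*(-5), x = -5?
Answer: -5058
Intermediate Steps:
C = 25 (C = -5*(-5) = 25)
h(q, p) = 6 + p - q (h(q, p) = 6 - (q - p) = 6 + (p - q) = 6 + p - q)
h(C, 16 + 21)*(-281) = (6 + (16 + 21) - 1*25)*(-281) = (6 + 37 - 25)*(-281) = 18*(-281) = -5058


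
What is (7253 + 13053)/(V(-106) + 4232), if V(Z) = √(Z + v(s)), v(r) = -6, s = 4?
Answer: 488267/101761 - 923*I*√7/203522 ≈ 4.7982 - 0.011999*I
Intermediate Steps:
V(Z) = √(-6 + Z) (V(Z) = √(Z - 6) = √(-6 + Z))
(7253 + 13053)/(V(-106) + 4232) = (7253 + 13053)/(√(-6 - 106) + 4232) = 20306/(√(-112) + 4232) = 20306/(4*I*√7 + 4232) = 20306/(4232 + 4*I*√7)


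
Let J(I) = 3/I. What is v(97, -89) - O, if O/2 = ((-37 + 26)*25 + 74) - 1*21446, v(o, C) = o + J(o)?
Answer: 4208930/97 ≈ 43391.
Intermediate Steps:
v(o, C) = o + 3/o
O = -43294 (O = 2*(((-37 + 26)*25 + 74) - 1*21446) = 2*((-11*25 + 74) - 21446) = 2*((-275 + 74) - 21446) = 2*(-201 - 21446) = 2*(-21647) = -43294)
v(97, -89) - O = (97 + 3/97) - 1*(-43294) = (97 + 3*(1/97)) + 43294 = (97 + 3/97) + 43294 = 9412/97 + 43294 = 4208930/97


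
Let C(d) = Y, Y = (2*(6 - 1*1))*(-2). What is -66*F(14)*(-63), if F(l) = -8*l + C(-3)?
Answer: -548856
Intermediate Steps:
Y = -20 (Y = (2*(6 - 1))*(-2) = (2*5)*(-2) = 10*(-2) = -20)
C(d) = -20
F(l) = -20 - 8*l (F(l) = -8*l - 20 = -20 - 8*l)
-66*F(14)*(-63) = -66*(-20 - 8*14)*(-63) = -66*(-20 - 112)*(-63) = -66*(-132)*(-63) = 8712*(-63) = -548856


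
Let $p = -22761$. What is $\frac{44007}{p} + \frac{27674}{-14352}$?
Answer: $- \frac{70082021}{18148104} \approx -3.8617$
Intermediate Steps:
$\frac{44007}{p} + \frac{27674}{-14352} = \frac{44007}{-22761} + \frac{27674}{-14352} = 44007 \left(- \frac{1}{22761}\right) + 27674 \left(- \frac{1}{14352}\right) = - \frac{14669}{7587} - \frac{13837}{7176} = - \frac{70082021}{18148104}$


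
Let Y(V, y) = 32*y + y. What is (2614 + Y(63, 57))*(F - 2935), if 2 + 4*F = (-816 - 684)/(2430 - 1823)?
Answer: -16022189265/1214 ≈ -1.3198e+7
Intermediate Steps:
Y(V, y) = 33*y
F = -1357/1214 (F = -½ + ((-816 - 684)/(2430 - 1823))/4 = -½ + (-1500/607)/4 = -½ + (-1500*1/607)/4 = -½ + (¼)*(-1500/607) = -½ - 375/607 = -1357/1214 ≈ -1.1178)
(2614 + Y(63, 57))*(F - 2935) = (2614 + 33*57)*(-1357/1214 - 2935) = (2614 + 1881)*(-3564447/1214) = 4495*(-3564447/1214) = -16022189265/1214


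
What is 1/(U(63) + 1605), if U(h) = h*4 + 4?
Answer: 1/1861 ≈ 0.00053735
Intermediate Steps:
U(h) = 4 + 4*h (U(h) = 4*h + 4 = 4 + 4*h)
1/(U(63) + 1605) = 1/((4 + 4*63) + 1605) = 1/((4 + 252) + 1605) = 1/(256 + 1605) = 1/1861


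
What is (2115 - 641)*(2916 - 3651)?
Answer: -1083390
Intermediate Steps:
(2115 - 641)*(2916 - 3651) = 1474*(-735) = -1083390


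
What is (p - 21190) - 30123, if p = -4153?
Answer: -55466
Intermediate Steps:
(p - 21190) - 30123 = (-4153 - 21190) - 30123 = -25343 - 30123 = -55466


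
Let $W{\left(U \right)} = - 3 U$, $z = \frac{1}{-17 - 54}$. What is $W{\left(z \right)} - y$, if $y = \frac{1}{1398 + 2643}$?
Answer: $\frac{12052}{286911} \approx 0.042006$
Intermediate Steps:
$z = - \frac{1}{71}$ ($z = \frac{1}{-71} = - \frac{1}{71} \approx -0.014085$)
$y = \frac{1}{4041} \approx 0.00024746$
$W{\left(z \right)} - y = \left(-3\right) \left(- \frac{1}{71}\right) - \frac{1}{4041} = \frac{3}{71} - \frac{1}{4041} = \frac{12052}{286911}$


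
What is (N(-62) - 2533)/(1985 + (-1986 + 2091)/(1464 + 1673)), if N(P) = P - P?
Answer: -7946021/6227050 ≈ -1.2760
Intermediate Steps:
N(P) = 0
(N(-62) - 2533)/(1985 + (-1986 + 2091)/(1464 + 1673)) = (0 - 2533)/(1985 + (-1986 + 2091)/(1464 + 1673)) = -2533/(1985 + 105/3137) = -2533/6227050/3137 = -2533*3137/6227050 = -7946021/6227050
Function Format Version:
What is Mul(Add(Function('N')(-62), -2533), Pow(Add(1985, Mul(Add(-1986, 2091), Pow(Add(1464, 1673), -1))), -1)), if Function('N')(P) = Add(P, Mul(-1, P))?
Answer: Rational(-7946021, 6227050) ≈ -1.2760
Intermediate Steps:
Function('N')(P) = 0
Mul(Add(Function('N')(-62), -2533), Pow(Add(1985, Mul(Add(-1986, 2091), Pow(Add(1464, 1673), -1))), -1)) = Mul(Add(0, -2533), Pow(Add(1985, Mul(Add(-1986, 2091), Pow(Add(1464, 1673), -1))), -1)) = Mul(-2533, Pow(Add(1985, Mul(105, Pow(3137, -1))), -1)) = Mul(-2533, Pow(Add(1985, Mul(105, Rational(1, 3137))), -1)) = Mul(-2533, Pow(Add(1985, Rational(105, 3137)), -1)) = Mul(-2533, Pow(Rational(6227050, 3137), -1)) = Mul(-2533, Rational(3137, 6227050)) = Rational(-7946021, 6227050)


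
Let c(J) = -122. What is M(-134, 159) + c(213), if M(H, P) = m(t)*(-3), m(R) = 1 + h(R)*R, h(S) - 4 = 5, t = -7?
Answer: 64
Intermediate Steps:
h(S) = 9 (h(S) = 4 + 5 = 9)
m(R) = 1 + 9*R
M(H, P) = 186 (M(H, P) = (1 + 9*(-7))*(-3) = (1 - 63)*(-3) = -62*(-3) = 186)
M(-134, 159) + c(213) = 186 - 122 = 64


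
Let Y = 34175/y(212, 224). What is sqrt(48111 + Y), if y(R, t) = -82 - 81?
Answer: sqrt(1272690634)/163 ≈ 218.86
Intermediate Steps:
y(R, t) = -163
Y = -34175/163 (Y = 34175/(-163) = 34175*(-1/163) = -34175/163 ≈ -209.66)
sqrt(48111 + Y) = sqrt(48111 - 34175/163) = sqrt(7807918/163) = sqrt(1272690634)/163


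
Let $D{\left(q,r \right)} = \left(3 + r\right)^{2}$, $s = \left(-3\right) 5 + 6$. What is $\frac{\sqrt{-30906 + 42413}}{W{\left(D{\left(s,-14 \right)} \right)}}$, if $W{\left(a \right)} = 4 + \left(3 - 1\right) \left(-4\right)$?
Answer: $- \frac{\sqrt{11507}}{4} \approx -26.818$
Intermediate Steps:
$s = -9$ ($s = -15 + 6 = -9$)
$W{\left(a \right)} = -4$ ($W{\left(a \right)} = 4 + 2 \left(-4\right) = 4 - 8 = -4$)
$\frac{\sqrt{-30906 + 42413}}{W{\left(D{\left(s,-14 \right)} \right)}} = \frac{\sqrt{-30906 + 42413}}{-4} = \sqrt{11507} \left(- \frac{1}{4}\right) = - \frac{\sqrt{11507}}{4}$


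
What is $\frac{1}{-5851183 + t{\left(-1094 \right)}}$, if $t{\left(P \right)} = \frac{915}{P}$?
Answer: $- \frac{1094}{6401195117} \approx -1.7091 \cdot 10^{-7}$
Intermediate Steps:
$\frac{1}{-5851183 + t{\left(-1094 \right)}} = \frac{1}{-5851183 + \frac{915}{-1094}} = \frac{1}{-5851183 + 915 \left(- \frac{1}{1094}\right)} = \frac{1}{-5851183 - \frac{915}{1094}} = \frac{1}{- \frac{6401195117}{1094}} = - \frac{1094}{6401195117}$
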